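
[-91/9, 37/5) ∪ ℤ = ℤ ∪ [-91/9, 37/5)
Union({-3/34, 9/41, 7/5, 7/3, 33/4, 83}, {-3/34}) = {-3/34, 9/41, 7/5, 7/3, 33/4, 83}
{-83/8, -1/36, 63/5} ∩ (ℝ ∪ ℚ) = {-83/8, -1/36, 63/5}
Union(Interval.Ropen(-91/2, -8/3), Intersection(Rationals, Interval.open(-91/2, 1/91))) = Union(Intersection(Interval.open(-91/2, 1/91), Rationals), Interval(-91/2, -8/3))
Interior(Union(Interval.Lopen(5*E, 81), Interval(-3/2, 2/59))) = Union(Interval.open(-3/2, 2/59), Interval.open(5*E, 81))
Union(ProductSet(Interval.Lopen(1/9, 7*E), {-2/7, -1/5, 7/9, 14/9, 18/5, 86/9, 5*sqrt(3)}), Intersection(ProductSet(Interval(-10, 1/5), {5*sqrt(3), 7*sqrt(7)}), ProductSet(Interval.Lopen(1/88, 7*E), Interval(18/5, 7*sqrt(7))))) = Union(ProductSet(Interval.Lopen(1/88, 1/5), {5*sqrt(3), 7*sqrt(7)}), ProductSet(Interval.Lopen(1/9, 7*E), {-2/7, -1/5, 7/9, 14/9, 18/5, 86/9, 5*sqrt(3)}))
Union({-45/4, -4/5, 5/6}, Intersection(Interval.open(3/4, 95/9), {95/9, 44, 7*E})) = {-45/4, -4/5, 5/6}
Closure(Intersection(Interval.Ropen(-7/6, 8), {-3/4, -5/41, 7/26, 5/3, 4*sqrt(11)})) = {-3/4, -5/41, 7/26, 5/3}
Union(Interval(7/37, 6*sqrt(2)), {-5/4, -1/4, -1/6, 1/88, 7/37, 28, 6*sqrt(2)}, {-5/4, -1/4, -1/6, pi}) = Union({-5/4, -1/4, -1/6, 1/88, 28}, Interval(7/37, 6*sqrt(2)))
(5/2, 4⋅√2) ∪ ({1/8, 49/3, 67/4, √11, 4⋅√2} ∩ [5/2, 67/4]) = (5/2, 4⋅√2] ∪ {49/3, 67/4}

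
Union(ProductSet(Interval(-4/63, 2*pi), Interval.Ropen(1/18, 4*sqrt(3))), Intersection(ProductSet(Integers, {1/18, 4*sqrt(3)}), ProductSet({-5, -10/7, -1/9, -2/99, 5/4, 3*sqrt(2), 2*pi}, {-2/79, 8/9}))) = ProductSet(Interval(-4/63, 2*pi), Interval.Ropen(1/18, 4*sqrt(3)))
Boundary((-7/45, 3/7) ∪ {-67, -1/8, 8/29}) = {-67, -7/45, 3/7}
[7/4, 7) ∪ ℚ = ℚ ∪ [7/4, 7]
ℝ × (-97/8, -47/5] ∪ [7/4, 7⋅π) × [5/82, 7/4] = (ℝ × (-97/8, -47/5]) ∪ ([7/4, 7⋅π) × [5/82, 7/4])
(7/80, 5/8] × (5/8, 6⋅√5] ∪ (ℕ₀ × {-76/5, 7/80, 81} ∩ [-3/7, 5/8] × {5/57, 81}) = ({0} × {81}) ∪ ((7/80, 5/8] × (5/8, 6⋅√5])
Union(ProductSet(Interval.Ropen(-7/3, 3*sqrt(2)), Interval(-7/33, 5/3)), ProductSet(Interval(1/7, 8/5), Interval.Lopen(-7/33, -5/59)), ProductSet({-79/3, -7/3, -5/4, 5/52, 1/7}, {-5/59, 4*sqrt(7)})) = Union(ProductSet({-79/3, -7/3, -5/4, 5/52, 1/7}, {-5/59, 4*sqrt(7)}), ProductSet(Interval.Ropen(-7/3, 3*sqrt(2)), Interval(-7/33, 5/3)))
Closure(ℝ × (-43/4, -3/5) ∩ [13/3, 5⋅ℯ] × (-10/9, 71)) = [13/3, 5⋅ℯ] × [-10/9, -3/5]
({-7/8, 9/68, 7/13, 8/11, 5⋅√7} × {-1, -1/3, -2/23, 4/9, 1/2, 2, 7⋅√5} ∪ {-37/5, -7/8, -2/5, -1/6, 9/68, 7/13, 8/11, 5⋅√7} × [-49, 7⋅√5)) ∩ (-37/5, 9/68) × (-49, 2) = {-7/8, -2/5, -1/6} × (-49, 2)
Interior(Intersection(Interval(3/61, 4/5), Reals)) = Interval.open(3/61, 4/5)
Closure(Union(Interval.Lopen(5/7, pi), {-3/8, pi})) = Union({-3/8}, Interval(5/7, pi))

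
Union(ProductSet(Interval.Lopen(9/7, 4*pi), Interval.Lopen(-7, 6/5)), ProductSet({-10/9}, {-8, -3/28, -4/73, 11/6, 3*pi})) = Union(ProductSet({-10/9}, {-8, -3/28, -4/73, 11/6, 3*pi}), ProductSet(Interval.Lopen(9/7, 4*pi), Interval.Lopen(-7, 6/5)))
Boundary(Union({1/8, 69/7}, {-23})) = {-23, 1/8, 69/7}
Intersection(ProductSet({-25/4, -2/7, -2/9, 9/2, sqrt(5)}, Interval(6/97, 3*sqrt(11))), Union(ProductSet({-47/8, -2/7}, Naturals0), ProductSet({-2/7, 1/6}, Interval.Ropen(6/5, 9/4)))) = ProductSet({-2/7}, Union(Interval.Ropen(6/5, 9/4), Range(1, 10, 1)))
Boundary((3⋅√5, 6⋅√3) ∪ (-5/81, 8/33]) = {-5/81, 8/33, 6⋅√3, 3⋅√5}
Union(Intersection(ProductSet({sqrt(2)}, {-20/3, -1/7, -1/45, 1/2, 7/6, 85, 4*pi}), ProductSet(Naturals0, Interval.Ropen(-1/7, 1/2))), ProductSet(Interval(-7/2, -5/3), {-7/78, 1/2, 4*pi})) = ProductSet(Interval(-7/2, -5/3), {-7/78, 1/2, 4*pi})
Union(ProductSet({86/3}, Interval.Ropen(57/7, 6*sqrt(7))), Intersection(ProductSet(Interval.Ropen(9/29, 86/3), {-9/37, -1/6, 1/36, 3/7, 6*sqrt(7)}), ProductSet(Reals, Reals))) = Union(ProductSet({86/3}, Interval.Ropen(57/7, 6*sqrt(7))), ProductSet(Interval.Ropen(9/29, 86/3), {-9/37, -1/6, 1/36, 3/7, 6*sqrt(7)}))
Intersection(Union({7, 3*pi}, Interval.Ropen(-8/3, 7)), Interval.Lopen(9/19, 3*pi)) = Union({3*pi}, Interval.Lopen(9/19, 7))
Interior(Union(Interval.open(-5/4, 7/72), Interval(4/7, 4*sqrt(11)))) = Union(Interval.open(-5/4, 7/72), Interval.open(4/7, 4*sqrt(11)))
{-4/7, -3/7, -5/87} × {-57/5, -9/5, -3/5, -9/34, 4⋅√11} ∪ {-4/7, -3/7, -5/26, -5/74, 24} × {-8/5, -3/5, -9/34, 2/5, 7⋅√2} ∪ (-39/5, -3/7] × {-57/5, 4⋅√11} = ((-39/5, -3/7] × {-57/5, 4⋅√11}) ∪ ({-4/7, -3/7, -5/87} × {-57/5, -9/5, -3/5, -9/34, 4⋅√11}) ∪ ({-4/7, -3/7, -5/26, -5/74, 24} × {-8/5, -3/5, -9/34, 2/5, 7⋅√2})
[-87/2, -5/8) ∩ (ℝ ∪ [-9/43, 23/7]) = [-87/2, -5/8)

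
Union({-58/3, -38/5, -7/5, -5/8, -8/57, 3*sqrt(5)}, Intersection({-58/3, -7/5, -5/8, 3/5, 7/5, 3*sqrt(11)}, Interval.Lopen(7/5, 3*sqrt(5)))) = {-58/3, -38/5, -7/5, -5/8, -8/57, 3*sqrt(5)}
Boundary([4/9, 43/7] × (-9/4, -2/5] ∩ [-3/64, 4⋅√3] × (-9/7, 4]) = ({4/9, 43/7} × [-9/7, -2/5]) ∪ ([4/9, 43/7] × {-9/7, -2/5})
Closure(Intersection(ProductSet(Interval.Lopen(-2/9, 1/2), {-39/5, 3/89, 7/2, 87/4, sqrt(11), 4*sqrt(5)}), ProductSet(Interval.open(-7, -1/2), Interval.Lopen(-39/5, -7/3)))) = EmptySet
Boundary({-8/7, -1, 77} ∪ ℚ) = ℝ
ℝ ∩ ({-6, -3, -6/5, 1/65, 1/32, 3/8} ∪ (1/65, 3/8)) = {-6, -3, -6/5} ∪ [1/65, 3/8]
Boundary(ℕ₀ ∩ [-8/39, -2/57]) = ∅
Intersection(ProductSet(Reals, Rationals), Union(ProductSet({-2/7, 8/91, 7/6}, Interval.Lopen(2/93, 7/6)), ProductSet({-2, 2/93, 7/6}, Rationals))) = Union(ProductSet({-2, 2/93, 7/6}, Rationals), ProductSet({-2/7, 8/91, 7/6}, Intersection(Interval.Lopen(2/93, 7/6), Rationals)))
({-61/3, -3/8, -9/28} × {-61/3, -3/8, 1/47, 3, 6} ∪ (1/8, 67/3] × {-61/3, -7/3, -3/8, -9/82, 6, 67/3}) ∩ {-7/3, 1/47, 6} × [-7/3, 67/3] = {6} × {-7/3, -3/8, -9/82, 6, 67/3}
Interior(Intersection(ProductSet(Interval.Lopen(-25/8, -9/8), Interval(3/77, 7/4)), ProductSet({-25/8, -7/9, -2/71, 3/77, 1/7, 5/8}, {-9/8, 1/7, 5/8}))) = EmptySet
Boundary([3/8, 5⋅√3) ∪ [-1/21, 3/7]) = {-1/21, 5⋅√3}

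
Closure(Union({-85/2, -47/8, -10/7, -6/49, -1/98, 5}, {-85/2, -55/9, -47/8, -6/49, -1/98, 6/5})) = {-85/2, -55/9, -47/8, -10/7, -6/49, -1/98, 6/5, 5}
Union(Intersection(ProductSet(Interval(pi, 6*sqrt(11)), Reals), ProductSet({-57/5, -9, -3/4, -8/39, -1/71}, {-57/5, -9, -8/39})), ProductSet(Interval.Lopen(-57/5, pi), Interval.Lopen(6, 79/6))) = ProductSet(Interval.Lopen(-57/5, pi), Interval.Lopen(6, 79/6))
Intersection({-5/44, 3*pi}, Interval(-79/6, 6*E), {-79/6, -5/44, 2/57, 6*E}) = {-5/44}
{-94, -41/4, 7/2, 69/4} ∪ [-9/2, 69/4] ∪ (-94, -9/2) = [-94, 69/4]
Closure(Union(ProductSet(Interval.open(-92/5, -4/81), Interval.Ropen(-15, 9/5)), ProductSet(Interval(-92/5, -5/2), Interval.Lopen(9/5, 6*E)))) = Union(ProductSet({-92/5, -4/81}, Interval(-15, 9/5)), ProductSet(Interval(-92/5, -5/2), Interval(9/5, 6*E)), ProductSet(Interval(-92/5, -4/81), {-15, 9/5}), ProductSet(Interval.open(-92/5, -4/81), Interval.Ropen(-15, 9/5)))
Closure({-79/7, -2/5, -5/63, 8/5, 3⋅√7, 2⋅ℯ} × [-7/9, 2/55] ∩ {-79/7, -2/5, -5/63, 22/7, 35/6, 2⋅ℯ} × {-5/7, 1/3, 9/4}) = {-79/7, -2/5, -5/63, 2⋅ℯ} × {-5/7}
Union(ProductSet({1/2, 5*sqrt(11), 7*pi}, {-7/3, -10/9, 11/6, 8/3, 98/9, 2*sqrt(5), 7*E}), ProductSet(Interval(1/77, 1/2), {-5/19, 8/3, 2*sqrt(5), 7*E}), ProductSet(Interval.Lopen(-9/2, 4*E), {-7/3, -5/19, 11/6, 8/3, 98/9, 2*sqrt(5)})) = Union(ProductSet({1/2, 5*sqrt(11), 7*pi}, {-7/3, -10/9, 11/6, 8/3, 98/9, 2*sqrt(5), 7*E}), ProductSet(Interval.Lopen(-9/2, 4*E), {-7/3, -5/19, 11/6, 8/3, 98/9, 2*sqrt(5)}), ProductSet(Interval(1/77, 1/2), {-5/19, 8/3, 2*sqrt(5), 7*E}))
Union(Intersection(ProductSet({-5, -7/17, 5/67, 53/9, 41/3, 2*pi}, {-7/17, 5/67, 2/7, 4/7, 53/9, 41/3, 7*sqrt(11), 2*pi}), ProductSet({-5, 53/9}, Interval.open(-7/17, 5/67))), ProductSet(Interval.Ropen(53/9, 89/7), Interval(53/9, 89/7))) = ProductSet(Interval.Ropen(53/9, 89/7), Interval(53/9, 89/7))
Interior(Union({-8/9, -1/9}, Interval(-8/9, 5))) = Interval.open(-8/9, 5)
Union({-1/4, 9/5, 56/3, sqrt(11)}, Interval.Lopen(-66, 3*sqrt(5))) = Union({56/3}, Interval.Lopen(-66, 3*sqrt(5)))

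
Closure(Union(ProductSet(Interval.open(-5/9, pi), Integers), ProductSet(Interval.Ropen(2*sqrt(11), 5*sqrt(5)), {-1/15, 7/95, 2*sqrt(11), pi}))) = Union(ProductSet(Interval(-5/9, pi), Integers), ProductSet(Interval(2*sqrt(11), 5*sqrt(5)), {-1/15, 7/95, 2*sqrt(11), pi}))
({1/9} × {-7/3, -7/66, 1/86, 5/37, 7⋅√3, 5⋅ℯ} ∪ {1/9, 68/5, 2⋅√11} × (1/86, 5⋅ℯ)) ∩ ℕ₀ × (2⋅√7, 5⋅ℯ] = ∅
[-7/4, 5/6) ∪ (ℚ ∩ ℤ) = ℤ ∪ [-7/4, 5/6)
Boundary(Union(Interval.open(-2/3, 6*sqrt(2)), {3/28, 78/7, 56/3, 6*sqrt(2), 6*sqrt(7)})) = {-2/3, 78/7, 56/3, 6*sqrt(2), 6*sqrt(7)}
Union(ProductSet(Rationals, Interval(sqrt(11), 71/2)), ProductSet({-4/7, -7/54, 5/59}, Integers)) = Union(ProductSet({-4/7, -7/54, 5/59}, Integers), ProductSet(Rationals, Interval(sqrt(11), 71/2)))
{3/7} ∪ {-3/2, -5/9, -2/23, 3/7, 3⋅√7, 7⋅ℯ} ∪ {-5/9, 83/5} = {-3/2, -5/9, -2/23, 3/7, 83/5, 3⋅√7, 7⋅ℯ}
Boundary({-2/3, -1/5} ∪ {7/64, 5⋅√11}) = {-2/3, -1/5, 7/64, 5⋅√11}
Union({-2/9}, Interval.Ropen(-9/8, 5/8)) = Interval.Ropen(-9/8, 5/8)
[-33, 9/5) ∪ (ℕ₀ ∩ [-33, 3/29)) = [-33, 9/5) ∪ {0}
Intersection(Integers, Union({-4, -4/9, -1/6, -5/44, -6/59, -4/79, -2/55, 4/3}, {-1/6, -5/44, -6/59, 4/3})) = {-4}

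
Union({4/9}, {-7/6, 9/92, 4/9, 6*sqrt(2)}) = {-7/6, 9/92, 4/9, 6*sqrt(2)}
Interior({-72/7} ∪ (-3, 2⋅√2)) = (-3, 2⋅√2)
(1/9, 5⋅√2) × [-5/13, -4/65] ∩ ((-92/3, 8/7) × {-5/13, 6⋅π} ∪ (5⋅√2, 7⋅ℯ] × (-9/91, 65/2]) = (1/9, 8/7) × {-5/13}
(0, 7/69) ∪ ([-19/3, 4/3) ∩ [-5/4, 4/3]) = [-5/4, 4/3)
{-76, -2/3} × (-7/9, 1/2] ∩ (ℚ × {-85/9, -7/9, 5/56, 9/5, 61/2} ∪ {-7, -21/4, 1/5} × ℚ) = {-76, -2/3} × {5/56}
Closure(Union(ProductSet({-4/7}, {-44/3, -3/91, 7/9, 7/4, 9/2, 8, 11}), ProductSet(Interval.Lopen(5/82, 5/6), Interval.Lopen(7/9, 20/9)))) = Union(ProductSet({-4/7}, {-44/3, -3/91, 7/9, 7/4, 9/2, 8, 11}), ProductSet({5/82, 5/6}, Interval(7/9, 20/9)), ProductSet(Interval(5/82, 5/6), {7/9, 20/9}), ProductSet(Interval.Lopen(5/82, 5/6), Interval.Lopen(7/9, 20/9)))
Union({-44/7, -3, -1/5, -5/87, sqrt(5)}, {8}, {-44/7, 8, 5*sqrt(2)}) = {-44/7, -3, -1/5, -5/87, 8, 5*sqrt(2), sqrt(5)}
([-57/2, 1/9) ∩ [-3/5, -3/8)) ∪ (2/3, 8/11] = [-3/5, -3/8) ∪ (2/3, 8/11]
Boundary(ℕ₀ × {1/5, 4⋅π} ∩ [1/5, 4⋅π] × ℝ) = {1, 2, …, 12} × {1/5, 4⋅π}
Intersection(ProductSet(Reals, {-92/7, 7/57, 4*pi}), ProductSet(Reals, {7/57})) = ProductSet(Reals, {7/57})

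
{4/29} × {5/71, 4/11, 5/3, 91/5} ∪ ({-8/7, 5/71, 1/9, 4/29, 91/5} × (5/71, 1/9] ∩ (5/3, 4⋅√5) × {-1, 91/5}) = {4/29} × {5/71, 4/11, 5/3, 91/5}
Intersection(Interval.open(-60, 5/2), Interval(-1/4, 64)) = Interval.Ropen(-1/4, 5/2)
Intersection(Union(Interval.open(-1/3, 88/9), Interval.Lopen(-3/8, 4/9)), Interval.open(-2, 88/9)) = Interval.open(-3/8, 88/9)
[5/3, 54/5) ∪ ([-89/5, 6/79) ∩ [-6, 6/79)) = [-6, 6/79) ∪ [5/3, 54/5)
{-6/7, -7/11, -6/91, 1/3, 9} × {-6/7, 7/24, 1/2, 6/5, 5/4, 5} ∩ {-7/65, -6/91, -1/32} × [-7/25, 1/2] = {-6/91} × {7/24, 1/2}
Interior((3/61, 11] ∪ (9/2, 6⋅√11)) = (3/61, 6⋅√11)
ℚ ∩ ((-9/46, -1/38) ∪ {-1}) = {-1} ∪ (ℚ ∩ (-9/46, -1/38))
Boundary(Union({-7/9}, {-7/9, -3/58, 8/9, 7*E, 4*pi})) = {-7/9, -3/58, 8/9, 7*E, 4*pi}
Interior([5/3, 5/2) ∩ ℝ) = (5/3, 5/2)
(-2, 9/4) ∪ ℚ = ℚ ∪ [-2, 9/4]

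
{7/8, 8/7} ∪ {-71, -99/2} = {-71, -99/2, 7/8, 8/7}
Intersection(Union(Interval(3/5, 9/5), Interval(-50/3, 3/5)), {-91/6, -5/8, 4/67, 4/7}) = {-91/6, -5/8, 4/67, 4/7}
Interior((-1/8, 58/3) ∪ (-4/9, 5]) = (-4/9, 58/3)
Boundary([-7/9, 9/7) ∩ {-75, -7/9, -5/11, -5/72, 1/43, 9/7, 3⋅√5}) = {-7/9, -5/11, -5/72, 1/43}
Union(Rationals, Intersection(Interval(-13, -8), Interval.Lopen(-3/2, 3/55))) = Rationals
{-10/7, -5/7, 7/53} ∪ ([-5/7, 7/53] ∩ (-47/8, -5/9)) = {-10/7, 7/53} ∪ [-5/7, -5/9)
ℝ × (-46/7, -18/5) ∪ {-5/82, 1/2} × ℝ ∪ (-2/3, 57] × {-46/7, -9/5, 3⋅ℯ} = ({-5/82, 1/2} × ℝ) ∪ (ℝ × (-46/7, -18/5)) ∪ ((-2/3, 57] × {-46/7, -9/5, 3⋅ℯ})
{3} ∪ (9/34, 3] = (9/34, 3]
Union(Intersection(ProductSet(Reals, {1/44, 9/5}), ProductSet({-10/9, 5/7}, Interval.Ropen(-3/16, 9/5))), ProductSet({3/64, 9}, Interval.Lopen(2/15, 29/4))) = Union(ProductSet({-10/9, 5/7}, {1/44}), ProductSet({3/64, 9}, Interval.Lopen(2/15, 29/4)))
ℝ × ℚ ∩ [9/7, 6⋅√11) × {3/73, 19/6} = [9/7, 6⋅√11) × {3/73, 19/6}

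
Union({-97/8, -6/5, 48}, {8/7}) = {-97/8, -6/5, 8/7, 48}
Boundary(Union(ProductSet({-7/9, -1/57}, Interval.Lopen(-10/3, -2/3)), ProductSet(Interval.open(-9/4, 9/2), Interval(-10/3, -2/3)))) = Union(ProductSet({-9/4, 9/2}, Interval(-10/3, -2/3)), ProductSet(Interval(-9/4, 9/2), {-10/3, -2/3}))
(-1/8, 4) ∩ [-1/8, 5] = (-1/8, 4)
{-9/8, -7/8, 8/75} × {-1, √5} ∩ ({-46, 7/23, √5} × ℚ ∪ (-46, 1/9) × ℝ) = {-9/8, -7/8, 8/75} × {-1, √5}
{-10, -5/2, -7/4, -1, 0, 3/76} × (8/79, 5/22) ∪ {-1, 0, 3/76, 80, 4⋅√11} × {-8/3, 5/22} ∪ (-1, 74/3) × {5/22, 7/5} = ((-1, 74/3) × {5/22, 7/5}) ∪ ({-10, -5/2, -7/4, -1, 0, 3/76} × (8/79, 5/22)) ∪ ({-1, 0, 3/76, 80, 4⋅√11} × {-8/3, 5/22})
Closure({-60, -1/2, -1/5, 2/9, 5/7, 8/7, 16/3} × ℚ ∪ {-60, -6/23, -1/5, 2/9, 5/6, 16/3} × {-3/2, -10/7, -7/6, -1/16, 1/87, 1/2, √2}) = ({-60, -1/2, -1/5, 2/9, 5/7, 8/7, 16/3} × ℝ) ∪ ({-60, -6/23, -1/5, 2/9, 5/6, 16/3} × {-3/2, -10/7, -7/6, -1/16, 1/87, 1/2, √2})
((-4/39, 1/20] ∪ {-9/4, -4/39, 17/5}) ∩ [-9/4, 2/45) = {-9/4} ∪ [-4/39, 2/45)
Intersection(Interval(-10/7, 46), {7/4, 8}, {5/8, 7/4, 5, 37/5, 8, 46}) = {7/4, 8}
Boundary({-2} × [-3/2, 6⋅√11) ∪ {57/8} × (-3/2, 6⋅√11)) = {-2, 57/8} × [-3/2, 6⋅√11]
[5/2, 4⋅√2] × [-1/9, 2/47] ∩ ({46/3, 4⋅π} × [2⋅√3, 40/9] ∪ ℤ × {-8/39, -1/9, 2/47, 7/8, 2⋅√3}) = {3, 4, 5} × {-1/9, 2/47}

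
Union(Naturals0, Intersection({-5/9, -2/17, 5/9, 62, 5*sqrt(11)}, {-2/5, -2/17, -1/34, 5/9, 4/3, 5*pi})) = Union({-2/17, 5/9}, Naturals0)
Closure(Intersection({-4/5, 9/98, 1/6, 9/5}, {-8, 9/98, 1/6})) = {9/98, 1/6}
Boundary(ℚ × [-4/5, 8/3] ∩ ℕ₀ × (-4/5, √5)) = ℕ₀ × [-4/5, √5]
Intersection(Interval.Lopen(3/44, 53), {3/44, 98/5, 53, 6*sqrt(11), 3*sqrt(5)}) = {98/5, 53, 6*sqrt(11), 3*sqrt(5)}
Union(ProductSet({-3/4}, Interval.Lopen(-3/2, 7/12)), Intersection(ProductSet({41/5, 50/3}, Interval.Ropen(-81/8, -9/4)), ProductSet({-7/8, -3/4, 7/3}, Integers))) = ProductSet({-3/4}, Interval.Lopen(-3/2, 7/12))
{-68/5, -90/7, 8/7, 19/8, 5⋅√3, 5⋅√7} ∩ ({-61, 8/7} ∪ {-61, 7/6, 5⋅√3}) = {8/7, 5⋅√3}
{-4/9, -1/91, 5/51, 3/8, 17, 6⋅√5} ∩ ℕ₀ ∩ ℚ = {17}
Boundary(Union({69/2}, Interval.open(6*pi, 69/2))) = {69/2, 6*pi}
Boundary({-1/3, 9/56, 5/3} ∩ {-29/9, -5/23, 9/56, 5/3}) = {9/56, 5/3}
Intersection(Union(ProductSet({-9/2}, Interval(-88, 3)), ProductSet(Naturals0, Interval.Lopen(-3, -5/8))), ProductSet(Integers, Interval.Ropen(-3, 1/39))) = ProductSet(Naturals0, Interval.Lopen(-3, -5/8))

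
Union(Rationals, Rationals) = Rationals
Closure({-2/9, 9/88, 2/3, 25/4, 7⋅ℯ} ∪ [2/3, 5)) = {-2/9, 9/88, 25/4, 7⋅ℯ} ∪ [2/3, 5]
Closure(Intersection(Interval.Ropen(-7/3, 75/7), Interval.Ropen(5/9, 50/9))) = Interval(5/9, 50/9)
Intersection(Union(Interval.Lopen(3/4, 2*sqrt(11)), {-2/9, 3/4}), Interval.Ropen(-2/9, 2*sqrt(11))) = Union({-2/9}, Interval.Ropen(3/4, 2*sqrt(11)))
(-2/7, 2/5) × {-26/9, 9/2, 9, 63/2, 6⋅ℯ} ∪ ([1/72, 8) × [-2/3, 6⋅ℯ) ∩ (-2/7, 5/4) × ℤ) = ([1/72, 5/4) × {0, 1, …, 16}) ∪ ((-2/7, 2/5) × {-26/9, 9/2, 9, 63/2, 6⋅ℯ})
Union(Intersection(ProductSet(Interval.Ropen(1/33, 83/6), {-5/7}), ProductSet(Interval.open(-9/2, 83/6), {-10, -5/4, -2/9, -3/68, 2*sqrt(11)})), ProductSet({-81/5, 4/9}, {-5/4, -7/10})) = ProductSet({-81/5, 4/9}, {-5/4, -7/10})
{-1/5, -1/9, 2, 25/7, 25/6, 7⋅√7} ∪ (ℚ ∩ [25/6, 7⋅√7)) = {-1/5, -1/9, 2, 25/7, 7⋅√7} ∪ (ℚ ∩ [25/6, 7⋅√7))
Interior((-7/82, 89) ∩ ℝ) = (-7/82, 89)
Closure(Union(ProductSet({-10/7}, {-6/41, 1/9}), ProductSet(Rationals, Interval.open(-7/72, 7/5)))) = Union(ProductSet({-10/7}, {-6/41, 1/9}), ProductSet(Reals, Interval(-7/72, 7/5)))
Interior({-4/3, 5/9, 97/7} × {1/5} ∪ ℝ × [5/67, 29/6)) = ℝ × (5/67, 29/6)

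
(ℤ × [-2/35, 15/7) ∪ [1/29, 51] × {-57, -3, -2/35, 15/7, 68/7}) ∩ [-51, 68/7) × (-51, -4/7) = [1/29, 68/7) × {-3}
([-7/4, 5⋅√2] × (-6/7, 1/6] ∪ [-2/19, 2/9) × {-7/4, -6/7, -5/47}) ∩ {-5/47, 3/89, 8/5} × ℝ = ({3/89} × {-7/4, -6/7, -5/47}) ∪ ({-5/47, 3/89, 8/5} × (-6/7, 1/6])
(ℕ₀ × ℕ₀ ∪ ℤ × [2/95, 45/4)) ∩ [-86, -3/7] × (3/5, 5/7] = {-86, -85, …, -1} × (3/5, 5/7]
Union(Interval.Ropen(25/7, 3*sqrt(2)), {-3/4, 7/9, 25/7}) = Union({-3/4, 7/9}, Interval.Ropen(25/7, 3*sqrt(2)))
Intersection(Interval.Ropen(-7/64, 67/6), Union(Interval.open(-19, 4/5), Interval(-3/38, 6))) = Interval(-7/64, 6)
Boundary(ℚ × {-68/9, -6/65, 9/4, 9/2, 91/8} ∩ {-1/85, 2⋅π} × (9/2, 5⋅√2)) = ∅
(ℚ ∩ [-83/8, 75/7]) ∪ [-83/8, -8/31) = [-83/8, -8/31] ∪ (ℚ ∩ [-83/8, 75/7])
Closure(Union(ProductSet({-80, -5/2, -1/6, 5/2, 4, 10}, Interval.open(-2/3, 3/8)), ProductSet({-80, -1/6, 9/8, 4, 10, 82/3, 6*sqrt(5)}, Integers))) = Union(ProductSet({-80, -5/2, -1/6, 5/2, 4, 10}, Interval(-2/3, 3/8)), ProductSet({-80, -1/6, 9/8, 4, 10, 82/3, 6*sqrt(5)}, Integers))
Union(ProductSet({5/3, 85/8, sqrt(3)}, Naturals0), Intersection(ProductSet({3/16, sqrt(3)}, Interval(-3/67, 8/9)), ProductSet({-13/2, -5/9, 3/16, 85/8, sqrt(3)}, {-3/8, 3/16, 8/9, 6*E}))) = Union(ProductSet({3/16, sqrt(3)}, {3/16, 8/9}), ProductSet({5/3, 85/8, sqrt(3)}, Naturals0))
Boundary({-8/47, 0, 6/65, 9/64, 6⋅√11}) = {-8/47, 0, 6/65, 9/64, 6⋅√11}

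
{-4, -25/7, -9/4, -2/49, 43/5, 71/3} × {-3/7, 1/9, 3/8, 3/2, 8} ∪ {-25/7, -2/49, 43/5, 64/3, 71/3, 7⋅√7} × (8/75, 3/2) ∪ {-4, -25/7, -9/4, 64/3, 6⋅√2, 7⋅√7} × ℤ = ({-4, -25/7, -9/4, -2/49, 43/5, 71/3} × {-3/7, 1/9, 3/8, 3/2, 8}) ∪ ({-4, -25/7, -9/4, 64/3, 6⋅√2, 7⋅√7} × ℤ) ∪ ({-25/7, -2/49, 43/5, 64/3, 71/3, 7⋅√7} × (8/75, 3/2))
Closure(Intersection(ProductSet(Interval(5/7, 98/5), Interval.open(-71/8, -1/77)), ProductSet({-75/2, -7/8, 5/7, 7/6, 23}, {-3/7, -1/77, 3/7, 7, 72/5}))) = ProductSet({5/7, 7/6}, {-3/7})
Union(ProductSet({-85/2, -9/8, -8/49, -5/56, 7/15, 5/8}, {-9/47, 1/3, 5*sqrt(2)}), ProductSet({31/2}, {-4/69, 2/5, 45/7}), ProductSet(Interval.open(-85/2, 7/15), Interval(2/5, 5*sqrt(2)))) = Union(ProductSet({31/2}, {-4/69, 2/5, 45/7}), ProductSet({-85/2, -9/8, -8/49, -5/56, 7/15, 5/8}, {-9/47, 1/3, 5*sqrt(2)}), ProductSet(Interval.open(-85/2, 7/15), Interval(2/5, 5*sqrt(2))))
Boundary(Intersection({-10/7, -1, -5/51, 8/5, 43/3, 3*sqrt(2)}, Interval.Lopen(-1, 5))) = {-5/51, 8/5, 3*sqrt(2)}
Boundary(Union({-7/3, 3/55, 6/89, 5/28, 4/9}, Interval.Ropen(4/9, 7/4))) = {-7/3, 3/55, 6/89, 5/28, 4/9, 7/4}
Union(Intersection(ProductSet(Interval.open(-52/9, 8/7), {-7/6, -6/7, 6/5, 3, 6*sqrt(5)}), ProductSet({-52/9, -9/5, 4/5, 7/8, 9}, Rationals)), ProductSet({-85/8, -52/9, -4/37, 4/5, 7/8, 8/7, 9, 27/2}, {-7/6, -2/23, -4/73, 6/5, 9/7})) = Union(ProductSet({-9/5, 4/5, 7/8}, {-7/6, -6/7, 6/5, 3}), ProductSet({-85/8, -52/9, -4/37, 4/5, 7/8, 8/7, 9, 27/2}, {-7/6, -2/23, -4/73, 6/5, 9/7}))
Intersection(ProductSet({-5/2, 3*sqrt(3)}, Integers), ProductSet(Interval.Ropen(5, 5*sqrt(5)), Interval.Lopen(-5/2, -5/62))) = ProductSet({3*sqrt(3)}, Range(-2, 0, 1))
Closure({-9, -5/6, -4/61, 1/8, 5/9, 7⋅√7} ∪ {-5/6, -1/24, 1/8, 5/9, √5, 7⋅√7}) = {-9, -5/6, -4/61, -1/24, 1/8, 5/9, √5, 7⋅√7}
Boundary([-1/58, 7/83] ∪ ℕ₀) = {-1/58, 7/83} ∪ (ℕ₀ \ (-1/58, 7/83))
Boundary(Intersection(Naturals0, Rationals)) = Naturals0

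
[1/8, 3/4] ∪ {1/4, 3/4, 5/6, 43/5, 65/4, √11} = [1/8, 3/4] ∪ {5/6, 43/5, 65/4, √11}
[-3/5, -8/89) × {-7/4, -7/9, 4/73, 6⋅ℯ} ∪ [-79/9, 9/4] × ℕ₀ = ([-79/9, 9/4] × ℕ₀) ∪ ([-3/5, -8/89) × {-7/4, -7/9, 4/73, 6⋅ℯ})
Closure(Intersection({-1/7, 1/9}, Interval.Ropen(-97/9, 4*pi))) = {-1/7, 1/9}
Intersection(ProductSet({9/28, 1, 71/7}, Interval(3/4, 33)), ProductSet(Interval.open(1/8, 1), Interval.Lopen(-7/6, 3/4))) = ProductSet({9/28}, {3/4})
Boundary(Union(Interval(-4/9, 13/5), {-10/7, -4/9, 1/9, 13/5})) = {-10/7, -4/9, 13/5}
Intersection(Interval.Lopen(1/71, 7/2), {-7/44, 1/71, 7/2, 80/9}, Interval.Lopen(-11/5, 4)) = {7/2}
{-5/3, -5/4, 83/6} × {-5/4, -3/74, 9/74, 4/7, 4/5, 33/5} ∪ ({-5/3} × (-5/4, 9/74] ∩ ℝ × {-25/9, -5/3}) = {-5/3, -5/4, 83/6} × {-5/4, -3/74, 9/74, 4/7, 4/5, 33/5}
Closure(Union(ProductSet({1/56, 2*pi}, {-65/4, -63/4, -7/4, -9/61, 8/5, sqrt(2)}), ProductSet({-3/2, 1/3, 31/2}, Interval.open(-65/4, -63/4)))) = Union(ProductSet({1/56, 2*pi}, {-65/4, -63/4, -7/4, -9/61, 8/5, sqrt(2)}), ProductSet({-3/2, 1/3, 31/2}, Interval(-65/4, -63/4)))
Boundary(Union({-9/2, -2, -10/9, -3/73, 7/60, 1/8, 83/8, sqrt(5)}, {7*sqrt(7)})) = {-9/2, -2, -10/9, -3/73, 7/60, 1/8, 83/8, sqrt(5), 7*sqrt(7)}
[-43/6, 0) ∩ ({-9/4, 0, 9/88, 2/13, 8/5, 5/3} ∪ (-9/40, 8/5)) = {-9/4} ∪ (-9/40, 0)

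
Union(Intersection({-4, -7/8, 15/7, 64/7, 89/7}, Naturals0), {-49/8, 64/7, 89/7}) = {-49/8, 64/7, 89/7}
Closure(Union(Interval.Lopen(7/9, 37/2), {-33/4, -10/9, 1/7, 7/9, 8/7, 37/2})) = Union({-33/4, -10/9, 1/7}, Interval(7/9, 37/2))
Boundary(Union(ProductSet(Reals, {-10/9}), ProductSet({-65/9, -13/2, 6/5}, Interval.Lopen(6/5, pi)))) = Union(ProductSet({-65/9, -13/2, 6/5}, Interval(6/5, pi)), ProductSet(Reals, {-10/9}))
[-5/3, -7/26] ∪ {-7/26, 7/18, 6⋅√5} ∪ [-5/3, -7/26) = [-5/3, -7/26] ∪ {7/18, 6⋅√5}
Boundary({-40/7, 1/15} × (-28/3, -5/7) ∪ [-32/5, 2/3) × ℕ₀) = ([-32/5, 2/3] × ℕ₀) ∪ ({-40/7, 1/15} × [-28/3, -5/7])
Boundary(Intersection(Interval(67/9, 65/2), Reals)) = {67/9, 65/2}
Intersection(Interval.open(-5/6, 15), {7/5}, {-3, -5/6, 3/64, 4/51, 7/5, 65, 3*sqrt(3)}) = {7/5}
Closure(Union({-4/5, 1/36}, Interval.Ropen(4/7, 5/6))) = Union({-4/5, 1/36}, Interval(4/7, 5/6))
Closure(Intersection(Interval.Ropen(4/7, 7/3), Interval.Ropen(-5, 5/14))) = EmptySet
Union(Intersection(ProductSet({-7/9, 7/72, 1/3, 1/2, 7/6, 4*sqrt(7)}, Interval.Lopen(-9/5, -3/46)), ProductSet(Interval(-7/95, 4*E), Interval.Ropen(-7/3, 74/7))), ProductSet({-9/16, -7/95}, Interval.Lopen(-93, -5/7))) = Union(ProductSet({-9/16, -7/95}, Interval.Lopen(-93, -5/7)), ProductSet({7/72, 1/3, 1/2, 7/6, 4*sqrt(7)}, Interval.Lopen(-9/5, -3/46)))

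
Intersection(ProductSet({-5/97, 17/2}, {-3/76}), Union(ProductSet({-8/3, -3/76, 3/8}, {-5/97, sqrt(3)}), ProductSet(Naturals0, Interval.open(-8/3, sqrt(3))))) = EmptySet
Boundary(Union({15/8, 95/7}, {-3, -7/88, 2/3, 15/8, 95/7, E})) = {-3, -7/88, 2/3, 15/8, 95/7, E}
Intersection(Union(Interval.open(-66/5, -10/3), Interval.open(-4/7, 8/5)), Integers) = Union(Range(-13, -3, 1), Range(0, 2, 1))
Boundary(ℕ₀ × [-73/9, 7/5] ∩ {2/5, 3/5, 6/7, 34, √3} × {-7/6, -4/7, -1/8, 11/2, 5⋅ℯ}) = {34} × {-7/6, -4/7, -1/8}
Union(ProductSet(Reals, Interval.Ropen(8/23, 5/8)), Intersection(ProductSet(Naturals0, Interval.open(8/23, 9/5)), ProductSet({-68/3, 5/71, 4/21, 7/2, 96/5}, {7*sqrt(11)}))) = ProductSet(Reals, Interval.Ropen(8/23, 5/8))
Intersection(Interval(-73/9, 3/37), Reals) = Interval(-73/9, 3/37)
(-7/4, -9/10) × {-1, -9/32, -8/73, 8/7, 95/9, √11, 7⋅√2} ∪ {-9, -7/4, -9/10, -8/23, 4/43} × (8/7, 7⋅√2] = ({-9, -7/4, -9/10, -8/23, 4/43} × (8/7, 7⋅√2]) ∪ ((-7/4, -9/10) × {-1, -9/32, -8/73, 8/7, 95/9, √11, 7⋅√2})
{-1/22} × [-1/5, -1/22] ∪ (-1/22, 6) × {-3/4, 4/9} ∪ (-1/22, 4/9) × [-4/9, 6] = ({-1/22} × [-1/5, -1/22]) ∪ ((-1/22, 6) × {-3/4, 4/9}) ∪ ((-1/22, 4/9) × [-4/9, 6])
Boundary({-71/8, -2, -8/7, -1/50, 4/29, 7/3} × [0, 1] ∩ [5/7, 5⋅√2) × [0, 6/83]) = {7/3} × [0, 6/83]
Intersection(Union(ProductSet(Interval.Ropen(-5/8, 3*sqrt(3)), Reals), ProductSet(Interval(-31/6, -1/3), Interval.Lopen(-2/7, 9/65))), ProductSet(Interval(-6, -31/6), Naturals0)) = ProductSet({-31/6}, Range(0, 1, 1))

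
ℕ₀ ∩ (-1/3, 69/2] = {0, 1, …, 34}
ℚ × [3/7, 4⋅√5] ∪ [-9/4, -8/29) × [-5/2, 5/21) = ([-9/4, -8/29) × [-5/2, 5/21)) ∪ (ℚ × [3/7, 4⋅√5])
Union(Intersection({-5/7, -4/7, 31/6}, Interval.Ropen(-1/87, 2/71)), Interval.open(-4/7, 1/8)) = Interval.open(-4/7, 1/8)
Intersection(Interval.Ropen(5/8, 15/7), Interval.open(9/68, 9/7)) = Interval.Ropen(5/8, 9/7)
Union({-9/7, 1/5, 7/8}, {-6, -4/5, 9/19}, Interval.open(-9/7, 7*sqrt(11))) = Union({-6}, Interval.Ropen(-9/7, 7*sqrt(11)))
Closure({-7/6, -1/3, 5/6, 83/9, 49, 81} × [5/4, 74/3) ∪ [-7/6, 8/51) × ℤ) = ([-7/6, 8/51] × ℤ) ∪ ({-7/6, -1/3, 5/6, 83/9, 49, 81} × [5/4, 74/3])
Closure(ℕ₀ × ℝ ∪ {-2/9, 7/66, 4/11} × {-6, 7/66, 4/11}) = (ℕ₀ × ℝ) ∪ ({-2/9, 7/66, 4/11} × {-6, 7/66, 4/11})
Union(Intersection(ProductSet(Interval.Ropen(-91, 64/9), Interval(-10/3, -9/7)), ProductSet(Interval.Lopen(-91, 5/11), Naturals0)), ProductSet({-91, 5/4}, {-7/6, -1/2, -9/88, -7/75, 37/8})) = ProductSet({-91, 5/4}, {-7/6, -1/2, -9/88, -7/75, 37/8})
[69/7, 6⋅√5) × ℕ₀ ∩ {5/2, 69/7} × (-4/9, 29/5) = {69/7} × {0, 1, …, 5}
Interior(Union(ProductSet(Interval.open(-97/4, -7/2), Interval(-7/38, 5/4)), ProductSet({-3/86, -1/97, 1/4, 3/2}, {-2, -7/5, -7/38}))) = ProductSet(Interval.open(-97/4, -7/2), Interval.open(-7/38, 5/4))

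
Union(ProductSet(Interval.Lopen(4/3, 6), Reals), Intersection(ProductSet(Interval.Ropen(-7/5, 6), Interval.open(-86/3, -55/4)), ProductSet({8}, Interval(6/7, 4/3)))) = ProductSet(Interval.Lopen(4/3, 6), Reals)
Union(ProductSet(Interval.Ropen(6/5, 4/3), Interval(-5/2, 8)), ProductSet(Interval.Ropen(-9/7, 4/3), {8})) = Union(ProductSet(Interval.Ropen(-9/7, 4/3), {8}), ProductSet(Interval.Ropen(6/5, 4/3), Interval(-5/2, 8)))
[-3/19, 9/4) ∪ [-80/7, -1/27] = [-80/7, 9/4)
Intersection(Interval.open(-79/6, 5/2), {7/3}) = {7/3}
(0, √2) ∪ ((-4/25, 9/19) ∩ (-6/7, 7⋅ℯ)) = (-4/25, √2)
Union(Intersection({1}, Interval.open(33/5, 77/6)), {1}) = {1}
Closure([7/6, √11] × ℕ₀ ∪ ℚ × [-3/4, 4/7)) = (ℝ × [-3/4, 4/7]) ∪ ([7/6, √11] × ℕ₀)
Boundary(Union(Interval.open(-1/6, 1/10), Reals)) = EmptySet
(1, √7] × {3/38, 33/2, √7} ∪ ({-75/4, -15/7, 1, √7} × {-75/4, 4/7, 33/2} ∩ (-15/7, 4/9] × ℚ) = (1, √7] × {3/38, 33/2, √7}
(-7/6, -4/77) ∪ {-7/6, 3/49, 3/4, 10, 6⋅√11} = [-7/6, -4/77) ∪ {3/49, 3/4, 10, 6⋅√11}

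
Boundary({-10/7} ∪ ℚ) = ℝ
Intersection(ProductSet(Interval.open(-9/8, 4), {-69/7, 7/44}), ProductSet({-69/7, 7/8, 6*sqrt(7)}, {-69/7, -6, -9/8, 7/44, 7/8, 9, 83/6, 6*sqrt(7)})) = ProductSet({7/8}, {-69/7, 7/44})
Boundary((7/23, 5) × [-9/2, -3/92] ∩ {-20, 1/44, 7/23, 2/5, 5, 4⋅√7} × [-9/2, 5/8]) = {2/5} × [-9/2, -3/92]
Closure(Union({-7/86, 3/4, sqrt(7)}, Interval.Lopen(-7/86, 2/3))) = Union({3/4, sqrt(7)}, Interval(-7/86, 2/3))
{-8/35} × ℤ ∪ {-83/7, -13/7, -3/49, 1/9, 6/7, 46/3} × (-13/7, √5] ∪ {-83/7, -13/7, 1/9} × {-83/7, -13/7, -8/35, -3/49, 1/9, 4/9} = ({-8/35} × ℤ) ∪ ({-83/7, -13/7, 1/9} × {-83/7, -13/7, -8/35, -3/49, 1/9, 4/9}) ∪ ({-83/7, -13/7, -3/49, 1/9, 6/7, 46/3} × (-13/7, √5])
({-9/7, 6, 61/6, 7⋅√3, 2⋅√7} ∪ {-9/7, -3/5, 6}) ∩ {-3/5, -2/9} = {-3/5}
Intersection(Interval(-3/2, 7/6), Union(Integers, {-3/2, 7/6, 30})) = Union({-3/2, 7/6}, Range(-1, 2, 1))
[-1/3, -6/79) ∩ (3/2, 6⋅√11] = ∅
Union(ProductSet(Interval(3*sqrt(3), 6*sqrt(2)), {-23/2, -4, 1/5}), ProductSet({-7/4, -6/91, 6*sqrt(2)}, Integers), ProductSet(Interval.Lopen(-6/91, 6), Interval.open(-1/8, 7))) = Union(ProductSet({-7/4, -6/91, 6*sqrt(2)}, Integers), ProductSet(Interval.Lopen(-6/91, 6), Interval.open(-1/8, 7)), ProductSet(Interval(3*sqrt(3), 6*sqrt(2)), {-23/2, -4, 1/5}))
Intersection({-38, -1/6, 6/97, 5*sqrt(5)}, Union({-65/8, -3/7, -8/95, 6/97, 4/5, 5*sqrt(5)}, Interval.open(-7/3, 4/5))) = {-1/6, 6/97, 5*sqrt(5)}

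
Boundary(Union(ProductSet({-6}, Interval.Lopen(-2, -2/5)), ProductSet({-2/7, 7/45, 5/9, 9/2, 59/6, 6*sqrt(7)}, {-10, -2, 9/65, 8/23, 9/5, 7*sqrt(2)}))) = Union(ProductSet({-6}, Interval(-2, -2/5)), ProductSet({-2/7, 7/45, 5/9, 9/2, 59/6, 6*sqrt(7)}, {-10, -2, 9/65, 8/23, 9/5, 7*sqrt(2)}))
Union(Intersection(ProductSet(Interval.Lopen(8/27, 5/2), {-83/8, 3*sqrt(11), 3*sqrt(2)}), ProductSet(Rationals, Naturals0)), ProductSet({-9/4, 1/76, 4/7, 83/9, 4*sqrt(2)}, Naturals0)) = ProductSet({-9/4, 1/76, 4/7, 83/9, 4*sqrt(2)}, Naturals0)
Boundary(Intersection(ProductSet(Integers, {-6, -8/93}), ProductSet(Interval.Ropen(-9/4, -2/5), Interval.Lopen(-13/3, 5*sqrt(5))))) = ProductSet(Range(-2, 0, 1), {-8/93})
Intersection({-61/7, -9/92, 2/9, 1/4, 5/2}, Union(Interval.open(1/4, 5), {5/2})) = {5/2}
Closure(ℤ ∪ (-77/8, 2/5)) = ℤ ∪ [-77/8, 2/5]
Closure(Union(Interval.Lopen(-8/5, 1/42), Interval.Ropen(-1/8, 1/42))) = Interval(-8/5, 1/42)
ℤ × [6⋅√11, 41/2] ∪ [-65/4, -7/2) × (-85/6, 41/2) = (ℤ × [6⋅√11, 41/2]) ∪ ([-65/4, -7/2) × (-85/6, 41/2))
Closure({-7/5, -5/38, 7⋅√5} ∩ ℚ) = {-7/5, -5/38}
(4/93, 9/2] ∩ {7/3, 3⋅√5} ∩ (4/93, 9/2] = {7/3}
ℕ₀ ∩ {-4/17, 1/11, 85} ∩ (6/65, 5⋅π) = ∅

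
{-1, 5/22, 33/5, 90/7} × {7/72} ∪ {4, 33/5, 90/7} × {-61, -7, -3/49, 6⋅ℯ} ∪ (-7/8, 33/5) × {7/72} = ({4, 33/5, 90/7} × {-61, -7, -3/49, 6⋅ℯ}) ∪ (({-1, 90/7} ∪ (-7/8, 33/5]) × {7/72})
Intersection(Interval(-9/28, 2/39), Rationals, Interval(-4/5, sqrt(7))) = Intersection(Interval(-9/28, 2/39), Rationals)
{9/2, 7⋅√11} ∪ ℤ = ℤ ∪ {9/2, 7⋅√11}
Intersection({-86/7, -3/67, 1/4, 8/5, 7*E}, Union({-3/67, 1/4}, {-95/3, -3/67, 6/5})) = {-3/67, 1/4}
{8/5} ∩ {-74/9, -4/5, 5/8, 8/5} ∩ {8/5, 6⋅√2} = {8/5}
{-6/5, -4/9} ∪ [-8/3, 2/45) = [-8/3, 2/45)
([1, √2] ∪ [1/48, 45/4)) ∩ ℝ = [1/48, 45/4)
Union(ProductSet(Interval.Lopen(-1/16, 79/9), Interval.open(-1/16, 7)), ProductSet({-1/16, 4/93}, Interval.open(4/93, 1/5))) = Union(ProductSet({-1/16, 4/93}, Interval.open(4/93, 1/5)), ProductSet(Interval.Lopen(-1/16, 79/9), Interval.open(-1/16, 7)))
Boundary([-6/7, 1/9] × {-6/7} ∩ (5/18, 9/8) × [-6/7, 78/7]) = ∅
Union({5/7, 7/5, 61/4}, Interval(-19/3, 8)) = Union({61/4}, Interval(-19/3, 8))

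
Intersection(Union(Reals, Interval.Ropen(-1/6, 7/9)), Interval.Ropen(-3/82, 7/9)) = Interval.Ropen(-3/82, 7/9)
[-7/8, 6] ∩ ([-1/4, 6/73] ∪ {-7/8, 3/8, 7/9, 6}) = {-7/8, 3/8, 7/9, 6} ∪ [-1/4, 6/73]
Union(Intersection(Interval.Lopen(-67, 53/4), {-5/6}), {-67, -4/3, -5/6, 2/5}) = {-67, -4/3, -5/6, 2/5}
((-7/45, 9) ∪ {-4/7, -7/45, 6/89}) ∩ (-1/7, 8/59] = (-1/7, 8/59]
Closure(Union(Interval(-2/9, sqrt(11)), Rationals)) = Union(Interval(-oo, oo), Rationals)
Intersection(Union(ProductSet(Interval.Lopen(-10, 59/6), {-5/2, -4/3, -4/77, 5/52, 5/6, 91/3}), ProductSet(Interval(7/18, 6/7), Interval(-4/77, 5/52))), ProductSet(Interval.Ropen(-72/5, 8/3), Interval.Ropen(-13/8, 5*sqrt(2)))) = Union(ProductSet(Interval.open(-10, 8/3), {-4/3, -4/77, 5/52, 5/6}), ProductSet(Interval(7/18, 6/7), Interval(-4/77, 5/52)))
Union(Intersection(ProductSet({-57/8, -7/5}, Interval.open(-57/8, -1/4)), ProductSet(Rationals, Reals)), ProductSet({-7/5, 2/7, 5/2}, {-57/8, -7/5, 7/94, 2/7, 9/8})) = Union(ProductSet({-57/8, -7/5}, Interval.open(-57/8, -1/4)), ProductSet({-7/5, 2/7, 5/2}, {-57/8, -7/5, 7/94, 2/7, 9/8}))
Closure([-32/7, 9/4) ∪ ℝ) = (-∞, ∞)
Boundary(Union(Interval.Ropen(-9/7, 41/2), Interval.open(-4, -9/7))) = {-4, 41/2}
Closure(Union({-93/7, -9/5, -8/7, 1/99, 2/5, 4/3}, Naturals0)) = Union({-93/7, -9/5, -8/7, 1/99, 2/5, 4/3}, Naturals0)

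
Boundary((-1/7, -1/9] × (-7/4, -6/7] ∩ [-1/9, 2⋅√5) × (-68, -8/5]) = {-1/9} × [-7/4, -8/5]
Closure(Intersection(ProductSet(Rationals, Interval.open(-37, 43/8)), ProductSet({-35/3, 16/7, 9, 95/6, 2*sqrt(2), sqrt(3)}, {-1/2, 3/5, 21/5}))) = ProductSet({-35/3, 16/7, 9, 95/6}, {-1/2, 3/5, 21/5})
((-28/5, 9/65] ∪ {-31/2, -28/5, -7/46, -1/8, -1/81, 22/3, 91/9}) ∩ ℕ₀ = {0}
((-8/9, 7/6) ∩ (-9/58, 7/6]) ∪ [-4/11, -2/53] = [-4/11, 7/6)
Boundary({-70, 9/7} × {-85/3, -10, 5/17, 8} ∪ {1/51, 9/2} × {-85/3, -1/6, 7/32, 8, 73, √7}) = ({-70, 9/7} × {-85/3, -10, 5/17, 8}) ∪ ({1/51, 9/2} × {-85/3, -1/6, 7/32, 8, 73, √7})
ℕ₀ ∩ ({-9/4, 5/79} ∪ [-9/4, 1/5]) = {0}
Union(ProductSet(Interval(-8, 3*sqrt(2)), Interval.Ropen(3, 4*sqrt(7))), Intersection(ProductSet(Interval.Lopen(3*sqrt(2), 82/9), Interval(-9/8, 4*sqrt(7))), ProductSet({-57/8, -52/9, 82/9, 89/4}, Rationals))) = Union(ProductSet({82/9}, Intersection(Interval(-9/8, 4*sqrt(7)), Rationals)), ProductSet(Interval(-8, 3*sqrt(2)), Interval.Ropen(3, 4*sqrt(7))))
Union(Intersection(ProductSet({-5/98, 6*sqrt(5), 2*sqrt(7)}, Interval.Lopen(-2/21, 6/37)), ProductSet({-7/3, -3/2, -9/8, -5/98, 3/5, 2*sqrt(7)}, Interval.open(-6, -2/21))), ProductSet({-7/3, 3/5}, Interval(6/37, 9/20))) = ProductSet({-7/3, 3/5}, Interval(6/37, 9/20))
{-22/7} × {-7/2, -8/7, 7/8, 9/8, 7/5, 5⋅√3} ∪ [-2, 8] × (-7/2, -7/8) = ([-2, 8] × (-7/2, -7/8)) ∪ ({-22/7} × {-7/2, -8/7, 7/8, 9/8, 7/5, 5⋅√3})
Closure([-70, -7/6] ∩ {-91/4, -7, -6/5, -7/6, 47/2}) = {-91/4, -7, -6/5, -7/6}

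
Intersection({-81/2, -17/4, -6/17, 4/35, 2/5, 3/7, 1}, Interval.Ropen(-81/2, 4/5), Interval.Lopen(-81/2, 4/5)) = {-17/4, -6/17, 4/35, 2/5, 3/7}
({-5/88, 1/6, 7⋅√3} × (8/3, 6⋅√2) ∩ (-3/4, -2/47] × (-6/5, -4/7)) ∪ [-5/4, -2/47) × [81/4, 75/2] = [-5/4, -2/47) × [81/4, 75/2]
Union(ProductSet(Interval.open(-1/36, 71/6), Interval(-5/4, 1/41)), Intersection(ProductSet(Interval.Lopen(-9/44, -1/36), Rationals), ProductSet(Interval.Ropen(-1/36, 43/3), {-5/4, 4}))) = Union(ProductSet({-1/36}, {-5/4, 4}), ProductSet(Interval.open(-1/36, 71/6), Interval(-5/4, 1/41)))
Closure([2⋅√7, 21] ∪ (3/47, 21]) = [3/47, 21]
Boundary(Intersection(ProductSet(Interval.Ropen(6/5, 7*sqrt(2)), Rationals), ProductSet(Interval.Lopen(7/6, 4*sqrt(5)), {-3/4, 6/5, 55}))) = ProductSet(Interval(6/5, 4*sqrt(5)), {-3/4, 6/5, 55})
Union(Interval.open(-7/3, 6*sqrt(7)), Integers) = Union(Integers, Interval.open(-7/3, 6*sqrt(7)))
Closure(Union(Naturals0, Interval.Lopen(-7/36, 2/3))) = Union(Complement(Naturals0, Interval.open(-7/36, 2/3)), Interval(-7/36, 2/3), Naturals0)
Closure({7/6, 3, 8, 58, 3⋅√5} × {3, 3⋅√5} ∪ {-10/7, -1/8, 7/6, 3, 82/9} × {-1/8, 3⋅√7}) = ({-10/7, -1/8, 7/6, 3, 82/9} × {-1/8, 3⋅√7}) ∪ ({7/6, 3, 8, 58, 3⋅√5} × {3, 3⋅√5})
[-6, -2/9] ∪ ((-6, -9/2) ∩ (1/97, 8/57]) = [-6, -2/9]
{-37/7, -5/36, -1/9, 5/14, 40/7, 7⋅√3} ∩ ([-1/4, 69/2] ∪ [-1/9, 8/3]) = {-5/36, -1/9, 5/14, 40/7, 7⋅√3}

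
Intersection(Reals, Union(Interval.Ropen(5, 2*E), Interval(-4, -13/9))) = Union(Interval(-4, -13/9), Interval.Ropen(5, 2*E))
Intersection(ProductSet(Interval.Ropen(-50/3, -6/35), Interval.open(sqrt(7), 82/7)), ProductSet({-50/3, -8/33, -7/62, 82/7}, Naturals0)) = ProductSet({-50/3, -8/33}, Range(3, 12, 1))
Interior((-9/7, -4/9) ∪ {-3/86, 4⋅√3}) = (-9/7, -4/9)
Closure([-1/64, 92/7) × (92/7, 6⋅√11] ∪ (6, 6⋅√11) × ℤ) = ((6, 6⋅√11] × ℤ) ∪ ({-1/64, 92/7} × [92/7, 6⋅√11]) ∪ ([-1/64, 92/7] × {92/7, 6⋅√11}) ∪ ([-1/64, 92/7) × (92/7, 6⋅√11]) ∪ ([6, 6⋅√11] × (ℤ \ (92/7, 6⋅√11)))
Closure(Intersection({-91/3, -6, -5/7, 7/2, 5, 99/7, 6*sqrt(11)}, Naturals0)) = {5}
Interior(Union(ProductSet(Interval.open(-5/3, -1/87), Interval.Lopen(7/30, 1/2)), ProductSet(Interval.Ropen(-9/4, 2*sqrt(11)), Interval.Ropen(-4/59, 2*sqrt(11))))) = ProductSet(Interval.open(-9/4, 2*sqrt(11)), Interval.open(-4/59, 2*sqrt(11)))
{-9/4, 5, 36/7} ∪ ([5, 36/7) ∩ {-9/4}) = {-9/4, 5, 36/7}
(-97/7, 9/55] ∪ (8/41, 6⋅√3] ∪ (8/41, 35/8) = (-97/7, 9/55] ∪ (8/41, 6⋅√3]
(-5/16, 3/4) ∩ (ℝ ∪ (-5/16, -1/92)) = (-5/16, 3/4)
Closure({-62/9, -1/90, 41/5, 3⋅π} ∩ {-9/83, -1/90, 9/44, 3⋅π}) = {-1/90, 3⋅π}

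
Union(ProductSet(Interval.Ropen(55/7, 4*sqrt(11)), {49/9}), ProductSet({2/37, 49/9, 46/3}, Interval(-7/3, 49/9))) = Union(ProductSet({2/37, 49/9, 46/3}, Interval(-7/3, 49/9)), ProductSet(Interval.Ropen(55/7, 4*sqrt(11)), {49/9}))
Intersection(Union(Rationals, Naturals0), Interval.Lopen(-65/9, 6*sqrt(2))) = Intersection(Interval.Lopen(-65/9, 6*sqrt(2)), Rationals)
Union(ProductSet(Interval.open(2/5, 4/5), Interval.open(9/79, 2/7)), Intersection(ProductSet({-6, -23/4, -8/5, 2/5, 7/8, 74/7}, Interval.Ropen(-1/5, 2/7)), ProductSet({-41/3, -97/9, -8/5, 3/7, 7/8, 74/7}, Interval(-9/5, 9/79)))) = Union(ProductSet({-8/5, 7/8, 74/7}, Interval(-1/5, 9/79)), ProductSet(Interval.open(2/5, 4/5), Interval.open(9/79, 2/7)))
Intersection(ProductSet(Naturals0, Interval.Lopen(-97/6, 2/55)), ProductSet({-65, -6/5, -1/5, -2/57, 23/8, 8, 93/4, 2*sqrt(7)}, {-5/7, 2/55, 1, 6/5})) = ProductSet({8}, {-5/7, 2/55})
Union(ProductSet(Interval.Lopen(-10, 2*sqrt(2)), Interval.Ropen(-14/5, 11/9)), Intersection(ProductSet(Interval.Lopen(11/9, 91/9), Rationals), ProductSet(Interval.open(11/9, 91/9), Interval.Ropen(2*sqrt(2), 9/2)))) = Union(ProductSet(Interval.Lopen(-10, 2*sqrt(2)), Interval.Ropen(-14/5, 11/9)), ProductSet(Interval.open(11/9, 91/9), Intersection(Interval.Ropen(2*sqrt(2), 9/2), Rationals)))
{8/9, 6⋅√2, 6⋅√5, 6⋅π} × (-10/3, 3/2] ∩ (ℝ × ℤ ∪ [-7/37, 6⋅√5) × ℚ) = ({8/9, 6⋅√2} × (ℚ ∩ (-10/3, 3/2])) ∪ ({8/9, 6⋅√2, 6⋅√5, 6⋅π} × {-3, -2, …, 1})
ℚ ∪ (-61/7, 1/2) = ℚ ∪ [-61/7, 1/2]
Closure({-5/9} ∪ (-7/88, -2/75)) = {-5/9} ∪ [-7/88, -2/75]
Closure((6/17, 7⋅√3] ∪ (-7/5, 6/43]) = [-7/5, 6/43] ∪ [6/17, 7⋅√3]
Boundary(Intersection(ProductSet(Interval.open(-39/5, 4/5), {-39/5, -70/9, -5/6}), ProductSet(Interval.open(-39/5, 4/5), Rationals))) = ProductSet(Interval(-39/5, 4/5), {-39/5, -70/9, -5/6})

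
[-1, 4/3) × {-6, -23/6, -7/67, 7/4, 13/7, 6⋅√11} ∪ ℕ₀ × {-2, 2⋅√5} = (ℕ₀ × {-2, 2⋅√5}) ∪ ([-1, 4/3) × {-6, -23/6, -7/67, 7/4, 13/7, 6⋅√11})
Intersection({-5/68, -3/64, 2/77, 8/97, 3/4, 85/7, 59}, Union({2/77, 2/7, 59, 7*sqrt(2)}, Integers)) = {2/77, 59}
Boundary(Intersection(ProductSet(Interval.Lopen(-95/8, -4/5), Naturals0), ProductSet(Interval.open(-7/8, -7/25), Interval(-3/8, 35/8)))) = ProductSet(Interval(-7/8, -4/5), Range(0, 5, 1))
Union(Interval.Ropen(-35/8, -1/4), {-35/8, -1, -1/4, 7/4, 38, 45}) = Union({7/4, 38, 45}, Interval(-35/8, -1/4))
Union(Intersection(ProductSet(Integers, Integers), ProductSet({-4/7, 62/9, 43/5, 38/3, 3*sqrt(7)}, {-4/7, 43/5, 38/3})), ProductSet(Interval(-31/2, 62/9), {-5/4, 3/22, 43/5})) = ProductSet(Interval(-31/2, 62/9), {-5/4, 3/22, 43/5})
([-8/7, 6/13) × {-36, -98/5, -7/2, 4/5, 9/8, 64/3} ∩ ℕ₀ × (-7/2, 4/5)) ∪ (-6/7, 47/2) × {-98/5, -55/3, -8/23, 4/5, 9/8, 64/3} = (-6/7, 47/2) × {-98/5, -55/3, -8/23, 4/5, 9/8, 64/3}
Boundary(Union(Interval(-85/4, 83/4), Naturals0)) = Union(Complement(Naturals0, Interval.open(-85/4, 83/4)), {-85/4, 83/4})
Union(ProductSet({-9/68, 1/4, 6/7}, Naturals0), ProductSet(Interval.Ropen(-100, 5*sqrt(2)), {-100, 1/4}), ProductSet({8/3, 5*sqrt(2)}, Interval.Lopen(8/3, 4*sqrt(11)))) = Union(ProductSet({8/3, 5*sqrt(2)}, Interval.Lopen(8/3, 4*sqrt(11))), ProductSet({-9/68, 1/4, 6/7}, Naturals0), ProductSet(Interval.Ropen(-100, 5*sqrt(2)), {-100, 1/4}))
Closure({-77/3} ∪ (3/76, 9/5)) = {-77/3} ∪ [3/76, 9/5]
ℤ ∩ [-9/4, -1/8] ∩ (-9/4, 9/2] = {-2, -1}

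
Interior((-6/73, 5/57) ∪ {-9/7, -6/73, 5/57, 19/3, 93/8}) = (-6/73, 5/57)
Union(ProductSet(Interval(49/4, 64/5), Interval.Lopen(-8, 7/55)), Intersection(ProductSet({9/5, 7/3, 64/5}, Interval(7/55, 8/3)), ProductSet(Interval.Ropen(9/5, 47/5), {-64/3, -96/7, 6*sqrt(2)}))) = ProductSet(Interval(49/4, 64/5), Interval.Lopen(-8, 7/55))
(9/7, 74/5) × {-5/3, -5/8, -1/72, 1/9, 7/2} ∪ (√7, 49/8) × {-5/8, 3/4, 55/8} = ((9/7, 74/5) × {-5/3, -5/8, -1/72, 1/9, 7/2}) ∪ ((√7, 49/8) × {-5/8, 3/4, 55/8})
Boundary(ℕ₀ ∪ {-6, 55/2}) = {-6, 55/2} ∪ ℕ₀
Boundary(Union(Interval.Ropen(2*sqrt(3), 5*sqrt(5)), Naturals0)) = Union(Complement(Naturals0, Interval.open(2*sqrt(3), 5*sqrt(5))), {2*sqrt(3), 5*sqrt(5)})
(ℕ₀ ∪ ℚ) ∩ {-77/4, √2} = {-77/4}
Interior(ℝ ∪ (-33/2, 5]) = (-∞, ∞)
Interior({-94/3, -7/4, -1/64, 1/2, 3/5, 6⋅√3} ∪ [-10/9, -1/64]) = (-10/9, -1/64)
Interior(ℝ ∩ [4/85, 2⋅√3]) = (4/85, 2⋅√3)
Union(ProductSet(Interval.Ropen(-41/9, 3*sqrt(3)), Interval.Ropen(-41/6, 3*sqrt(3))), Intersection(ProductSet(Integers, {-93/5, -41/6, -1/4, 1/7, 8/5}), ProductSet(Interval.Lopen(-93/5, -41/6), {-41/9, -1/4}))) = Union(ProductSet(Interval.Ropen(-41/9, 3*sqrt(3)), Interval.Ropen(-41/6, 3*sqrt(3))), ProductSet(Range(-18, -6, 1), {-1/4}))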